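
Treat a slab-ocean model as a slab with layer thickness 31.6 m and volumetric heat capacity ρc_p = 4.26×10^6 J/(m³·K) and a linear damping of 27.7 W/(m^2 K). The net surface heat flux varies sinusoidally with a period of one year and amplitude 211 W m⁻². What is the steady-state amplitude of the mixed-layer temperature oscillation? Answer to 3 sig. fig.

Areal heat capacity C = ρc_p × D = 4.26×10^6 × 31.6 = 1.35×10^8 J m⁻² K⁻¹.
Angular frequency ω = 2π / T = 2π / 3.15×10^7 s = 1.99×10^-7 s⁻¹.
√((Cω)² + λ²) = √((26.8)² + 27.7²) = 38.6 W/(m²·K).
Amplitude A = F₀ / √((Cω)²+λ²) = 211 / 38.6 = 5.47 K.

5.47 K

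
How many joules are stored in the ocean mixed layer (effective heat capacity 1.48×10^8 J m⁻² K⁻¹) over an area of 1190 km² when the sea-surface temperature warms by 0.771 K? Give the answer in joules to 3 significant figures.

1.36×10^17 J

Areal heat capacity C = 1.48×10^8 J m⁻² K⁻¹ (given).
Heat per unit area: q = C ΔT = 1.48×10^8 × 0.771 = 1.14×10^8 J/m².
Total heat: Q = q × A = 1.14×10^8 × (1190 × 10⁶ m²) = 1.36×10^17 J.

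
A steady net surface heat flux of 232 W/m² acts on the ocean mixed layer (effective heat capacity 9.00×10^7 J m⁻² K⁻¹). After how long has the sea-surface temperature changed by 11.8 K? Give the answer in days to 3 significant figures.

Areal heat capacity C = 9.00×10^7 J m⁻² K⁻¹ (given).
Time required: Δt = C ΔT / F = 9.00×10^7 × 11.8 / 232 = 4.58×10^6 s.
In days: 4.58×10^6 s / (86400 s/day) = 53.0 days.

53.0 days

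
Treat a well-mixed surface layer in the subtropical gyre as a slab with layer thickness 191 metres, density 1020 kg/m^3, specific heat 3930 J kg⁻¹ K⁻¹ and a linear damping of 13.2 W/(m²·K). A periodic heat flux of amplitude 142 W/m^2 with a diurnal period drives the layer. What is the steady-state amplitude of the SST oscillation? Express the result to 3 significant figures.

Areal heat capacity C = ρ c_p D = 1020 × 3930 × 191 = 7.66×10^8 J/(m²·K).
Angular frequency ω = 2π / T = 2π / 86400 s = 7.27×10^-5 s⁻¹.
√((Cω)² + λ²) = √((55700)² + 13.2²) = 55700 W/(m²·K).
Amplitude A = F₀ / √((Cω)²+λ²) = 142 / 55700 = 0.00255 K.

0.00255 K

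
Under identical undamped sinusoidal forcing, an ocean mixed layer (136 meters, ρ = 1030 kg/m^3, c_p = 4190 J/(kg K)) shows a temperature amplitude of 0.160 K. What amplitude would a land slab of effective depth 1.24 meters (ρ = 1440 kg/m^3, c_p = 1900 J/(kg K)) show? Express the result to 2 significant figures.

28 K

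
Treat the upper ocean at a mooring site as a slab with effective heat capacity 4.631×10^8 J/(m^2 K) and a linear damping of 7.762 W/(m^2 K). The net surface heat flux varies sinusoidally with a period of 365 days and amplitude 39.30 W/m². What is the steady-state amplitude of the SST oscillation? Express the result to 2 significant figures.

Areal heat capacity C = 4.631×10^8 J/(m^2 K) (given).
Angular frequency ω = 2π / T = 2π / 3.15×10^7 s = 1.99×10^-7 s⁻¹.
√((Cω)² + λ²) = √((92.3)² + 7.762²) = 92.6 W/(m²·K).
Amplitude A = F₀ / √((Cω)²+λ²) = 39.30 / 92.6 = 0.424 K.

0.42 K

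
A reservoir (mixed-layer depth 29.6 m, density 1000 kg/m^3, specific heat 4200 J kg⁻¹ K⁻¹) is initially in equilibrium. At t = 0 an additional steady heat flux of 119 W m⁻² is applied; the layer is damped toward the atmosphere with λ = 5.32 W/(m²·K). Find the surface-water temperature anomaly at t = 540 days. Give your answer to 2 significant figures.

Areal heat capacity C = ρ c_p D = 1000 × 4200 × 29.6 = 1.24×10^8 J m⁻² K⁻¹.
τ = C / λ = 1.24×10^8 / 5.32 = 2.34×10^7 s.
Equilibrium anomaly ΔT_eq = F / λ = 119 / 5.32 = 22.4 K.
t = 540 days = 4.67×10^7 s, so t/τ = 2.00.
ΔT(t) = ΔT_eq (1 − e^(−t/τ)) = 22.4 × (1 − e^−2.00) = 19.3 K.

19 K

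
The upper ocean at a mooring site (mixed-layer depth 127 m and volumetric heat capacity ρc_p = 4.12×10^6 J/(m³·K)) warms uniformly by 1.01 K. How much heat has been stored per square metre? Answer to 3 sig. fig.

5.28×10^8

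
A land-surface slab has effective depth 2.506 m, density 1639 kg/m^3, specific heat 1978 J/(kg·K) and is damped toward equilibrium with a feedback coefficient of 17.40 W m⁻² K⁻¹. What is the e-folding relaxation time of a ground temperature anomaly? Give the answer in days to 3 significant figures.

5.40 days

Areal heat capacity C = ρ c_p D = 1639 × 1978 × 2.506 = 8.12×10^6 J/(m²·K).
Relaxation time τ = C / λ = 8.12×10^6 / 17.40 = 4.67×10^5 s.
In days: 4.67×10^5 s / (86400 s/day) = 5.40 days.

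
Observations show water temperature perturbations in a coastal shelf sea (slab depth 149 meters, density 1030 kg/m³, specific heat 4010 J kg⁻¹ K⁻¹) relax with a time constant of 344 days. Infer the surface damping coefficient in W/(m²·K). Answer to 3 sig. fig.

20.7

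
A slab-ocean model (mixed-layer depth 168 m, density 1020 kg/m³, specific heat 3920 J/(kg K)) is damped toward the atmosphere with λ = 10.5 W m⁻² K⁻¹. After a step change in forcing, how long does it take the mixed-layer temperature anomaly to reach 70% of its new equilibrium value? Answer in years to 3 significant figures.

2.44 years

Areal heat capacity C = ρ c_p D = 1020 × 3920 × 168 = 6.72×10^8 J/(m²·K).
τ = C / λ = 6.72×10^8 / 10.5 = 6.40×10^7 s.
Fraction reached: 1 − e^(−t/τ) = 0.70 ⇒ t = −τ ln(1 − 0.70) = τ × 1.20.
t = 7.70×10^7 s = 2.44 years.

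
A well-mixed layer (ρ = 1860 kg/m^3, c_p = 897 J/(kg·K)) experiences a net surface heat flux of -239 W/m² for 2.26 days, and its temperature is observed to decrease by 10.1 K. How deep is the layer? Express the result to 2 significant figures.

2.8 m

Heat input Q = F Δt = -239 × 1.95×10^5 s = -4.67×10^7 J/m².
Required areal heat capacity C = Q / ΔT = 4.62×10^6 J/(m²·K).
Depth D = C / (ρ c_p) = 4.62×10^6 / (1860 × 897) = 2.77 m.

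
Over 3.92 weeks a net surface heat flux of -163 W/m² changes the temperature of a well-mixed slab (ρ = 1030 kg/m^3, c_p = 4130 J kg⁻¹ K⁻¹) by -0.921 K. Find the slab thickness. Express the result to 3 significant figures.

Heat input Q = F Δt = -163 × 2.37×10^6 s = -3.86×10^8 J/m².
Required areal heat capacity C = Q / ΔT = 4.20×10^8 J/(m²·K).
Depth D = C / (ρ c_p) = 4.20×10^8 / (1030 × 4130) = 98.6 m.

98.6 m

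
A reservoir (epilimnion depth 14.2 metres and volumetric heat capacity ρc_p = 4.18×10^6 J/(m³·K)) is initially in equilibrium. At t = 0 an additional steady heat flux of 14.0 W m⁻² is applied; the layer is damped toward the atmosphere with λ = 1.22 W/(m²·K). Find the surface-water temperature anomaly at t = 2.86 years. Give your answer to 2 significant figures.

9.7 K

Areal heat capacity C = ρc_p × D = 4.18×10^6 × 14.2 = 5.94×10^7 J m⁻² K⁻¹.
τ = C / λ = 5.94×10^7 / 1.22 = 4.87×10^7 s.
Equilibrium anomaly ΔT_eq = F / λ = 14.0 / 1.22 = 11.5 K.
t = 2.86 years = 9.03×10^7 s, so t/τ = 1.86.
ΔT(t) = ΔT_eq (1 − e^(−t/τ)) = 11.5 × (1 − e^−1.86) = 9.68 K.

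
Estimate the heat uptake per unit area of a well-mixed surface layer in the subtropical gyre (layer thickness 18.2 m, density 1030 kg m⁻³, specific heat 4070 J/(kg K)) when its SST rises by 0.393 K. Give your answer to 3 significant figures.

Areal heat capacity C = ρ c_p D = 1030 × 4070 × 18.2 = 7.63×10^7 J/(m²·K).
ΔQ = C ΔT = 7.63×10^7 × 0.393 = 3.00×10^7 J/m².

3.00×10^7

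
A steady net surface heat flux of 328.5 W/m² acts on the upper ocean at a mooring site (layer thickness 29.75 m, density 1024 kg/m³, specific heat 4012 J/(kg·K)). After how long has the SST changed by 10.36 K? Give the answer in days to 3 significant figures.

Areal heat capacity C = ρ c_p D = 1024 × 4012 × 29.75 = 1.22×10^8 J m⁻² K⁻¹.
Time required: Δt = C ΔT / F = 1.22×10^8 × 10.36 / 328.5 = 3.85×10^6 s.
In days: 3.85×10^6 s / (86400 s/day) = 44.6 days.

44.6 days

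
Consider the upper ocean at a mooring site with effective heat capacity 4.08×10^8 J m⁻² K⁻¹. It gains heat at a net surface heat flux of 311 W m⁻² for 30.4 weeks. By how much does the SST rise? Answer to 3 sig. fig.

14.0 K

Areal heat capacity C = 4.08×10^8 J m⁻² K⁻¹ (given).
Net heat input Q = F Δt = 311 × (30.4 weeks × 6.048×10^5 s/week) = 5.72×10^9 J/m².
ΔT = Q / C = 5.72×10^9 / 4.08×10^8 = 14.0 K.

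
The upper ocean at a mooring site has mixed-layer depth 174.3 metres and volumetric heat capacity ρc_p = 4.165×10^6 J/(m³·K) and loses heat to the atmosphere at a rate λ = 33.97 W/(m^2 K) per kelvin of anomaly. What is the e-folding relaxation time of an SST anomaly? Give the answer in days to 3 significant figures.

Areal heat capacity C = ρc_p × D = 4.165×10^6 × 174.3 = 7.26×10^8 J m⁻² K⁻¹.
Relaxation time τ = C / λ = 7.26×10^8 / 33.97 = 2.14×10^7 s.
In days: 2.14×10^7 s / (86400 s/day) = 247 days.

247 days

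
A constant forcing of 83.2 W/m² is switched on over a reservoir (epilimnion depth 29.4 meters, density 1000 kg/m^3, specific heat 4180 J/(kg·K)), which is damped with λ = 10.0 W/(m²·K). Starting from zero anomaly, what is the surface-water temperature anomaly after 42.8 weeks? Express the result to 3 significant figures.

7.31 K

Areal heat capacity C = ρ c_p D = 1000 × 4180 × 29.4 = 1.23×10^8 J m⁻² K⁻¹.
τ = C / λ = 1.23×10^8 / 10.0 = 1.23×10^7 s.
Equilibrium anomaly ΔT_eq = F / λ = 83.2 / 10.0 = 8.32 K.
t = 42.8 weeks = 2.59×10^7 s, so t/τ = 2.11.
ΔT(t) = ΔT_eq (1 − e^(−t/τ)) = 8.32 × (1 − e^−2.11) = 7.31 K.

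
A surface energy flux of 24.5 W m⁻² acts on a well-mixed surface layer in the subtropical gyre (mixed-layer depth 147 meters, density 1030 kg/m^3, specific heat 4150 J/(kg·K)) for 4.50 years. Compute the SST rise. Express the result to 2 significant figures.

5.5 K

Areal heat capacity C = ρ c_p D = 1030 × 4150 × 147 = 6.28×10^8 J m⁻² K⁻¹.
Net heat input Q = F Δt = 24.5 × (4.50 years × 3.156×10^7 s/year) = 3.48×10^9 J/m².
ΔT = Q / C = 3.48×10^9 / 6.28×10^8 = 5.54 K.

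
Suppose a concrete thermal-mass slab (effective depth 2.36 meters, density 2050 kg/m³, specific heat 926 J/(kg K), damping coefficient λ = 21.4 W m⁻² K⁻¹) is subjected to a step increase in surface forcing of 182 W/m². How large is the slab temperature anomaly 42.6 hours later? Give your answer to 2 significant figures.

Areal heat capacity C = ρ c_p D = 2050 × 926 × 2.36 = 4.48×10^6 J m⁻² K⁻¹.
τ = C / λ = 4.48×10^6 / 21.4 = 2.09×10^5 s.
Equilibrium anomaly ΔT_eq = F / λ = 182 / 21.4 = 8.50 K.
t = 42.6 hours = 1.53×10^5 s, so t/τ = 0.733.
ΔT(t) = ΔT_eq (1 − e^(−t/τ)) = 8.50 × (1 − e^−0.733) = 4.42 K.

4.4 K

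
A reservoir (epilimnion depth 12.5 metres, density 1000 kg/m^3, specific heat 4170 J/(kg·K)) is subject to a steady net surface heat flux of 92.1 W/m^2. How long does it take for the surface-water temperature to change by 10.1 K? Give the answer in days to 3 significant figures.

Areal heat capacity C = ρ c_p D = 1000 × 4170 × 12.5 = 5.21×10^7 J m⁻² K⁻¹.
Time required: Δt = C ΔT / F = 5.21×10^7 × 10.1 / 92.1 = 5.72×10^6 s.
In days: 5.72×10^6 s / (86400 s/day) = 66.2 days.

66.2 days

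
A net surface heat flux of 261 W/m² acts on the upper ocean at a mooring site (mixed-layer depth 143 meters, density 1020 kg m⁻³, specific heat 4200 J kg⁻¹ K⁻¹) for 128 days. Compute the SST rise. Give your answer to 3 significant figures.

4.71 K

Areal heat capacity C = ρ c_p D = 1020 × 4200 × 143 = 6.13×10^8 J m⁻² K⁻¹.
Net heat input Q = F Δt = 261 × (128 days × 86400 s/day) = 2.89×10^9 J/m².
ΔT = Q / C = 2.89×10^9 / 6.13×10^8 = 4.71 K.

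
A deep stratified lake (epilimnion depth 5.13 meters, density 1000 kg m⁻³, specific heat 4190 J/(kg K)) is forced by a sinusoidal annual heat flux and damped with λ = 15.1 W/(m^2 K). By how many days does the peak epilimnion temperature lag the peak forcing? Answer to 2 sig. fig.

16 days

Areal heat capacity C = ρ c_p D = 1000 × 4190 × 5.13 = 2.15×10^7 J/(m^2 K).
ω = 2π / 3.15×10^7 s = 1.99×10^-7 s⁻¹.
Phase lag φ = arctan(Cω/λ) = arctan(4.28/15.1) = 0.276 rad.
Time lag = φ / ω = 0.276 / 1.99×10^-7 = 1.39×10^6 s = 16.1 days.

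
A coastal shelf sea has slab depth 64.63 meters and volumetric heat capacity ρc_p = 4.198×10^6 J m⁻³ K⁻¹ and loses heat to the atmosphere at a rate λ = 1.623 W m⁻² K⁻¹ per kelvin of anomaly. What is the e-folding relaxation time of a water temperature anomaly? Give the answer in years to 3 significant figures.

5.30 years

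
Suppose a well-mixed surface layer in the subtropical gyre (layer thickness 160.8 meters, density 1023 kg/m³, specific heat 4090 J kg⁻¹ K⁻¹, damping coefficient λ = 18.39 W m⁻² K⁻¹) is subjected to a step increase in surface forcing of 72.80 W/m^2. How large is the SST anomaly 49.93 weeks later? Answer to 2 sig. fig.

Areal heat capacity C = ρ c_p D = 1023 × 4090 × 160.8 = 6.73×10^8 J m⁻² K⁻¹.
τ = C / λ = 6.73×10^8 / 18.39 = 3.66×10^7 s.
Equilibrium anomaly ΔT_eq = F / λ = 72.80 / 18.39 = 3.96 K.
t = 49.93 weeks = 3.02×10^7 s, so t/τ = 0.825.
ΔT(t) = ΔT_eq (1 − e^(−t/τ)) = 3.96 × (1 − e^−0.825) = 2.22 K.

2.2 K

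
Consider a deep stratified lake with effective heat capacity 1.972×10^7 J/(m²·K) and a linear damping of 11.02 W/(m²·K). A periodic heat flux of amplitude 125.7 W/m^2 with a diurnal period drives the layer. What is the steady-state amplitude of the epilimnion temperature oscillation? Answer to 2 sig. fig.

0.088 K

Areal heat capacity C = 1.972×10^7 J/(m²·K) (given).
Angular frequency ω = 2π / T = 2π / 86400 s = 7.27×10^-5 s⁻¹.
√((Cω)² + λ²) = √((1430)² + 11.02²) = 1430 W/(m²·K).
Amplitude A = F₀ / √((Cω)²+λ²) = 125.7 / 1430 = 0.0876 K.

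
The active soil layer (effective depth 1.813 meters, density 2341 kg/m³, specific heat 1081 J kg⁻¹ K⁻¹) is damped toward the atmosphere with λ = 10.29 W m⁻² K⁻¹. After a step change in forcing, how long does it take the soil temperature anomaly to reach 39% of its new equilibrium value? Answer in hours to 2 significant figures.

Areal heat capacity C = ρ c_p D = 2341 × 1081 × 1.813 = 4.59×10^6 J/(m²·K).
τ = C / λ = 4.59×10^6 / 10.29 = 4.46×10^5 s.
Fraction reached: 1 − e^(−t/τ) = 0.39 ⇒ t = −τ ln(1 − 0.39) = τ × 0.494.
t = 2.20×10^5 s = 61.2 hours.

61 hours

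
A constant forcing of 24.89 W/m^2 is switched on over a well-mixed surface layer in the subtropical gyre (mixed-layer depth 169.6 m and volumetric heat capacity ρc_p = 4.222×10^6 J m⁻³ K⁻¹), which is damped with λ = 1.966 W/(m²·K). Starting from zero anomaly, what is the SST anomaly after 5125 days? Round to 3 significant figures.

8.91 K

Areal heat capacity C = ρc_p × D = 4.222×10^6 × 169.6 = 7.16×10^8 J/(m²·K).
τ = C / λ = 7.16×10^8 / 1.966 = 3.64×10^8 s.
Equilibrium anomaly ΔT_eq = F / λ = 24.89 / 1.966 = 12.7 K.
t = 5125 days = 4.43×10^8 s, so t/τ = 1.22.
ΔT(t) = ΔT_eq (1 − e^(−t/τ)) = 12.7 × (1 − e^−1.22) = 8.91 K.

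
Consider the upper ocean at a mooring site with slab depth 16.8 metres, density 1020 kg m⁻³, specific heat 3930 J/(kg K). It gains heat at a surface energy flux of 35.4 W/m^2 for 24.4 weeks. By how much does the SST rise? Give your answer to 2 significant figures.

7.8 K

Areal heat capacity C = ρ c_p D = 1020 × 3930 × 16.8 = 6.73×10^7 J/(m²·K).
Net heat input Q = F Δt = 35.4 × (24.4 weeks × 6.048×10^5 s/week) = 5.22×10^8 J/m².
ΔT = Q / C = 5.22×10^8 / 6.73×10^7 = 7.76 K.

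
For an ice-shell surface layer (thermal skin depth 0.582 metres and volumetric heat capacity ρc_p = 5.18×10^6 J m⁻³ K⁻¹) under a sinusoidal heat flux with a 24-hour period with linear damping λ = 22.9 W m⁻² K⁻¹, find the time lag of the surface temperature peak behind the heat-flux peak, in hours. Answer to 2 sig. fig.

Areal heat capacity C = ρc_p × D = 5.18×10^6 × 0.582 = 3.01×10^6 J m⁻² K⁻¹.
ω = 2π / 86400 s = 7.27×10^-5 s⁻¹.
Phase lag φ = arctan(Cω/λ) = arctan(219/22.9) = 1.47 rad.
Time lag = φ / ω = 1.47 / 7.27×10^-5 = 20200 s = 5.60 hours.

5.6 hours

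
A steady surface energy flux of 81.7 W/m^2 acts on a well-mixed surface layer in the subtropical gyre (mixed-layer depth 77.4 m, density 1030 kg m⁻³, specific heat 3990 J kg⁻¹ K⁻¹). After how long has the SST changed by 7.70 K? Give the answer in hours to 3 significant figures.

8330 hours

Areal heat capacity C = ρ c_p D = 1030 × 3990 × 77.4 = 3.18×10^8 J/(m²·K).
Time required: Δt = C ΔT / F = 3.18×10^8 × 7.70 / 81.7 = 3.00×10^7 s.
In hours: 3.00×10^7 s / (3600 s/hour) = 8330 hours.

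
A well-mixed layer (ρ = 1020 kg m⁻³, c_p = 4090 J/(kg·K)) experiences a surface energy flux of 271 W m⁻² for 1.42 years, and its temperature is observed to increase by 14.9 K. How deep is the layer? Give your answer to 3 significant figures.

Heat input Q = F Δt = 271 × 4.48×10^7 s = 1.21×10^10 J/m².
Required areal heat capacity C = Q / ΔT = 8.15×10^8 J/(m²·K).
Depth D = C / (ρ c_p) = 8.15×10^8 / (1020 × 4090) = 195 m.

195 m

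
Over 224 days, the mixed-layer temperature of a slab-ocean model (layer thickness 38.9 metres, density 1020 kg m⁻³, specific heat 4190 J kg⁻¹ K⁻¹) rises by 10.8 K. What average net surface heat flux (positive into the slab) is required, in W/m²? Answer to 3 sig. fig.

Areal heat capacity C = ρ c_p D = 1020 × 4190 × 38.9 = 1.66×10^8 J/(m²·K).
Required heat per unit area: Q = C ΔT = 1.66×10^8 × 10.8 = 1.80×10^9 J/m².
Flux F = Q / Δt = 1.80×10^9 / 1.94×10^7 s = 92.8 W/m².

92.8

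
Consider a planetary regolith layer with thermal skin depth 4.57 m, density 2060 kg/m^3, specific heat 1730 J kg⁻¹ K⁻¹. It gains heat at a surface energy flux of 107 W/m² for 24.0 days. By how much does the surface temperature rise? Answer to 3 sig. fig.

13.6 K

Areal heat capacity C = ρ c_p D = 2060 × 1730 × 4.57 = 1.63×10^7 J/(m^2 K).
Net heat input Q = F Δt = 107 × (24.0 days × 86400 s/day) = 2.22×10^8 J/m².
ΔT = Q / C = 2.22×10^8 / 1.63×10^7 = 13.6 K.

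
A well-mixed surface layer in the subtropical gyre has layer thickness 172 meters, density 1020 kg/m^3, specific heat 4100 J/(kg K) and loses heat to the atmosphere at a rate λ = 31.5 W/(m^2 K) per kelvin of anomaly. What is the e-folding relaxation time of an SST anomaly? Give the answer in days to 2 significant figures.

Areal heat capacity C = ρ c_p D = 1020 × 4100 × 172 = 7.19×10^8 J/(m^2 K).
Relaxation time τ = C / λ = 7.19×10^8 / 31.5 = 2.28×10^7 s.
In days: 2.28×10^7 s / (86400 s/day) = 264 days.

260 days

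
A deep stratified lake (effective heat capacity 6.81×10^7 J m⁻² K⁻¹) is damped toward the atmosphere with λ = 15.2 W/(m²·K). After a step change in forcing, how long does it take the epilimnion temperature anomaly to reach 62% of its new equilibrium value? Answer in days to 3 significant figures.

50.2 days

Areal heat capacity C = 6.81×10^7 J m⁻² K⁻¹ (given).
τ = C / λ = 6.81×10^7 / 15.2 = 4.48×10^6 s.
Fraction reached: 1 − e^(−t/τ) = 0.62 ⇒ t = −τ ln(1 − 0.62) = τ × 0.968.
t = 4.34×10^6 s = 50.2 days.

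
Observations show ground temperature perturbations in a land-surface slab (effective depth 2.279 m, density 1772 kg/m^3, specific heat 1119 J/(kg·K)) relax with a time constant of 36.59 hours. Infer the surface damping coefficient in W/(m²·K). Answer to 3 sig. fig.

34.3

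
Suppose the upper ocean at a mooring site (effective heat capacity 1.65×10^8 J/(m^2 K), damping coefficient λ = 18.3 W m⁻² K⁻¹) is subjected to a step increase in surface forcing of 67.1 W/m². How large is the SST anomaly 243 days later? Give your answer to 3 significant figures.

3.31 K

Areal heat capacity C = 1.65×10^8 J/(m^2 K) (given).
τ = C / λ = 1.65×10^8 / 18.3 = 9.02×10^6 s.
Equilibrium anomaly ΔT_eq = F / λ = 67.1 / 18.3 = 3.67 K.
t = 243 days = 2.10×10^7 s, so t/τ = 2.33.
ΔT(t) = ΔT_eq (1 − e^(−t/τ)) = 3.67 × (1 − e^−2.33) = 3.31 K.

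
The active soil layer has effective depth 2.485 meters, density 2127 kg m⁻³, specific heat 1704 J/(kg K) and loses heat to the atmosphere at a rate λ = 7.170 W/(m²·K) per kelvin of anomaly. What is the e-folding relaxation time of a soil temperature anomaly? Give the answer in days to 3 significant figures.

14.5 days

Areal heat capacity C = ρ c_p D = 2127 × 1704 × 2.485 = 9.01×10^6 J/(m^2 K).
Relaxation time τ = C / λ = 9.01×10^6 / 7.170 = 1.26×10^6 s.
In days: 1.26×10^6 s / (86400 s/day) = 14.5 days.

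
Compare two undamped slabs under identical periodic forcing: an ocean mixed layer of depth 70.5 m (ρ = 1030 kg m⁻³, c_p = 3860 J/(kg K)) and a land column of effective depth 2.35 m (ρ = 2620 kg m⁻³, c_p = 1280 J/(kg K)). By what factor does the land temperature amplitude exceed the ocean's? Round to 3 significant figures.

C_ocean = 1030 × 3860 × 70.5 = 2.80×10^8 J/(m²·K).
C_land = 2620 × 1280 × 2.35 = 7.88×10^6 J/(m²·K).
Undamped amplitude ∝ 1/C, so A_land/A_ocean = C_ocean/C_land = 35.6.

35.6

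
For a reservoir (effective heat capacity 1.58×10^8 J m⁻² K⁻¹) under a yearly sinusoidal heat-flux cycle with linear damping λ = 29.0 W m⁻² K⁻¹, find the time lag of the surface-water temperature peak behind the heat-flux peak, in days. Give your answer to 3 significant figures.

Areal heat capacity C = 1.58×10^8 J m⁻² K⁻¹ (given).
ω = 2π / 3.15×10^7 s = 1.99×10^-7 s⁻¹.
Phase lag φ = arctan(Cω/λ) = arctan(31.5/29.0) = 0.826 rad.
Time lag = φ / ω = 0.826 / 1.99×10^-7 = 4.15×10^6 s = 48.0 days.

48.0 days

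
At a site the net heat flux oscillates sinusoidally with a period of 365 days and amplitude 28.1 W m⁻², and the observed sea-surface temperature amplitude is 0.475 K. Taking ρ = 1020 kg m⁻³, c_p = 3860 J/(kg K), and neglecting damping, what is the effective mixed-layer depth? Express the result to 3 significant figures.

75.4 m

ω = 2π / 3.15×10^7 s = 1.99×10^-7 s⁻¹.
Required C = F₀ / (A ω) = 28.1 / (0.475 × 1.99×10^-7) = 2.97×10^8 J/(m²·K).
D = C / (ρ c_p) = 2.97×10^8 / (1020 × 3860) = 75.4 m.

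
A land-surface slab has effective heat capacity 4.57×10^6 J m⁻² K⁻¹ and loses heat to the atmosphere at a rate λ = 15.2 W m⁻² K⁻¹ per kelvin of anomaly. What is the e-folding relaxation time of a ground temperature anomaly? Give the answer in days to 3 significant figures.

3.48 days

Areal heat capacity C = 4.57×10^6 J m⁻² K⁻¹ (given).
Relaxation time τ = C / λ = 4.57×10^6 / 15.2 = 3.01×10^5 s.
In days: 3.01×10^5 s / (86400 s/day) = 3.48 days.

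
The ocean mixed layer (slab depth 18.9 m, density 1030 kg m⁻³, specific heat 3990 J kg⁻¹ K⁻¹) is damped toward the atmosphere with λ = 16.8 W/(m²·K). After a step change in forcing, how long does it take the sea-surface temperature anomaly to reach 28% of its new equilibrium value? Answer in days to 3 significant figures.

Areal heat capacity C = ρ c_p D = 1030 × 3990 × 18.9 = 7.77×10^7 J/(m^2 K).
τ = C / λ = 7.77×10^7 / 16.8 = 4.62×10^6 s.
Fraction reached: 1 − e^(−t/τ) = 0.28 ⇒ t = −τ ln(1 − 0.28) = τ × 0.329.
t = 1.52×10^6 s = 17.6 days.

17.6 days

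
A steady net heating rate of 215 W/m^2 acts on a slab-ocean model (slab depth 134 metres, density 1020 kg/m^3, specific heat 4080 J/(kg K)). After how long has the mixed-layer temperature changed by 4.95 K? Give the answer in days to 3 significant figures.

149 days

Areal heat capacity C = ρ c_p D = 1020 × 4080 × 134 = 5.58×10^8 J/(m^2 K).
Time required: Δt = C ΔT / F = 5.58×10^8 × 4.95 / 215 = 1.28×10^7 s.
In days: 1.28×10^7 s / (86400 s/day) = 149 days.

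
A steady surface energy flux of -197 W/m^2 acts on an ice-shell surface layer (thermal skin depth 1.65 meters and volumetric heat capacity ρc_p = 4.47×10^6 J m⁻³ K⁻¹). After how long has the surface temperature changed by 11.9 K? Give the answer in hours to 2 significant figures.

120 hours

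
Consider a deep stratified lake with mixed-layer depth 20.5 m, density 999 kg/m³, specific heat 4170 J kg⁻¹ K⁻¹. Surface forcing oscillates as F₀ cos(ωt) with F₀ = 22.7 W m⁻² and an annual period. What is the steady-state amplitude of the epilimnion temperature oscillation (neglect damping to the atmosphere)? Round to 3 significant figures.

Areal heat capacity C = ρ c_p D = 999 × 4170 × 20.5 = 8.54×10^7 J/(m^2 K).
Angular frequency ω = 2π / T = 2π / 3.15×10^7 s = 1.99×10^-7 s⁻¹.
Cω = 8.54×10^7 × 1.99×10^-7 = 17.0 W/(m²·K).
Amplitude A = F₀ / (Cω) = 22.7 / 17.0 = 1.33 K.

1.33 K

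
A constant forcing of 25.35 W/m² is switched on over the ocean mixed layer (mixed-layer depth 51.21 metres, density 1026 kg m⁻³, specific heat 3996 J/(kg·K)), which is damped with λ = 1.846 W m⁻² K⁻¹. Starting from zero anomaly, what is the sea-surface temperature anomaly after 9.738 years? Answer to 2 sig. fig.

Areal heat capacity C = ρ c_p D = 1026 × 3996 × 51.21 = 2.10×10^8 J m⁻² K⁻¹.
τ = C / λ = 2.10×10^8 / 1.846 = 1.14×10^8 s.
Equilibrium anomaly ΔT_eq = F / λ = 25.35 / 1.846 = 13.7 K.
t = 9.738 years = 3.07×10^8 s, so t/τ = 2.70.
ΔT(t) = ΔT_eq (1 − e^(−t/τ)) = 13.7 × (1 − e^−2.70) = 12.8 K.

13 K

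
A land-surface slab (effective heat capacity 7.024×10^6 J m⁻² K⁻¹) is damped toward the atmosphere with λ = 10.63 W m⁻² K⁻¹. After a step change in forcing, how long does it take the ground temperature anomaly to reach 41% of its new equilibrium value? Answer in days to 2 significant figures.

Areal heat capacity C = 7.024×10^6 J m⁻² K⁻¹ (given).
τ = C / λ = 7.02×10^6 / 10.63 = 6.61×10^5 s.
Fraction reached: 1 − e^(−t/τ) = 0.41 ⇒ t = −τ ln(1 − 0.41) = τ × 0.528.
t = 3.49×10^5 s = 4.04 days.

4.0 days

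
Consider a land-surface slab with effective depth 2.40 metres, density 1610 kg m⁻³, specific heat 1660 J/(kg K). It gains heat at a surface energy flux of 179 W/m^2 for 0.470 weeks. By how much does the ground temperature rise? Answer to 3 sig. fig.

7.93 K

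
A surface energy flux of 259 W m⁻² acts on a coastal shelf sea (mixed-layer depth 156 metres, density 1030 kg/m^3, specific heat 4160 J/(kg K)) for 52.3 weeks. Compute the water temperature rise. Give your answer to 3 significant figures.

12.3 K

Areal heat capacity C = ρ c_p D = 1030 × 4160 × 156 = 6.68×10^8 J/(m²·K).
Net heat input Q = F Δt = 259 × (52.3 weeks × 6.048×10^5 s/week) = 8.19×10^9 J/m².
ΔT = Q / C = 8.19×10^9 / 6.68×10^8 = 12.3 K.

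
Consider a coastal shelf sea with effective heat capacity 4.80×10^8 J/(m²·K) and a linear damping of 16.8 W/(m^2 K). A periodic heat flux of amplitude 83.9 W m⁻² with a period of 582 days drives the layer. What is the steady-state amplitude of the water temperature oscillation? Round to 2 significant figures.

Areal heat capacity C = 4.80×10^8 J/(m²·K) (given).
Angular frequency ω = 2π / T = 2π / 5.03×10^7 s = 1.25×10^-7 s⁻¹.
√((Cω)² + λ²) = √((60.0)² + 16.8²) = 62.3 W/(m²·K).
Amplitude A = F₀ / √((Cω)²+λ²) = 83.9 / 62.3 = 1.35 K.

1.3 K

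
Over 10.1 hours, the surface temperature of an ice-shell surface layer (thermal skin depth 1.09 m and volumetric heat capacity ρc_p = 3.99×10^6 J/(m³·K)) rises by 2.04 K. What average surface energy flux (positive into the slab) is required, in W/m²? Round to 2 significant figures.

240

Areal heat capacity C = ρc_p × D = 3.99×10^6 × 1.09 = 4.35×10^6 J/(m^2 K).
Required heat per unit area: Q = C ΔT = 4.35×10^6 × 2.04 = 8.87×10^6 J/m².
Flux F = Q / Δt = 8.87×10^6 / 36400 s = 244 W/m².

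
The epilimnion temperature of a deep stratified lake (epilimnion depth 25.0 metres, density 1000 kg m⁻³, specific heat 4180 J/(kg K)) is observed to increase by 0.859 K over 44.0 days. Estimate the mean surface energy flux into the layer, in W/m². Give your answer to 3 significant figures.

23.6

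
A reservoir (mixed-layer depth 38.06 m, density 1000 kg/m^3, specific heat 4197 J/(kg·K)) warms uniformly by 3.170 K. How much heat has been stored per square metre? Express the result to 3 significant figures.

Areal heat capacity C = ρ c_p D = 1000 × 4197 × 38.06 = 1.60×10^8 J/(m^2 K).
ΔQ = C ΔT = 1.60×10^8 × 3.170 = 5.06×10^8 J/m².

5.06×10^8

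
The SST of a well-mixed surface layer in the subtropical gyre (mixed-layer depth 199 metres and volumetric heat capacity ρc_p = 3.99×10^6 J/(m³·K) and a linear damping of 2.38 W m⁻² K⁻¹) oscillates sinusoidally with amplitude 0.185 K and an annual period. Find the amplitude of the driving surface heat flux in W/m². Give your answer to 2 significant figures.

29

Areal heat capacity C = ρc_p × D = 3.99×10^6 × 199 = 7.94×10^8 J m⁻² K⁻¹.
ω = 2π / 3.15×10^7 s = 1.99×10^-7 s⁻¹.
√((Cω)² + λ²) = √((158)² + 2.38²) = 158 W/(m²·K).
F₀ = A × √((Cω)²+λ²) = 0.185 × 158 = 29.3 W/m².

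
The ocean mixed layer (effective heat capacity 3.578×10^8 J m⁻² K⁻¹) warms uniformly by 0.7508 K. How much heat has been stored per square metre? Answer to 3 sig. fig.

2.69×10^8

Areal heat capacity C = 3.578×10^8 J m⁻² K⁻¹ (given).
ΔQ = C ΔT = 3.58×10^8 × 0.7508 = 2.69×10^8 J/m².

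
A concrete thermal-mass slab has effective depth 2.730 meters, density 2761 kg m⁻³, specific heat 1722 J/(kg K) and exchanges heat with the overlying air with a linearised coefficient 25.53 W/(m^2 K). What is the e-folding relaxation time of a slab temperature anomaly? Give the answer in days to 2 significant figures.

5.9 days

Areal heat capacity C = ρ c_p D = 2761 × 1722 × 2.730 = 1.30×10^7 J/(m^2 K).
Relaxation time τ = C / λ = 1.30×10^7 / 25.53 = 5.08×10^5 s.
In days: 5.08×10^5 s / (86400 s/day) = 5.88 days.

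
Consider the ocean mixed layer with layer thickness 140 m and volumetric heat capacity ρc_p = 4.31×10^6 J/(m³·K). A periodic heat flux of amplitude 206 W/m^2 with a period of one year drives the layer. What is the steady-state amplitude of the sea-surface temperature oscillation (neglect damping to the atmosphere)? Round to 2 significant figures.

1.7 K

Areal heat capacity C = ρc_p × D = 4.31×10^6 × 140 = 6.03×10^8 J/(m^2 K).
Angular frequency ω = 2π / T = 2π / 3.15×10^7 s = 1.99×10^-7 s⁻¹.
Cω = 6.03×10^8 × 1.99×10^-7 = 120 W/(m²·K).
Amplitude A = F₀ / (Cω) = 206 / 120 = 1.71 K.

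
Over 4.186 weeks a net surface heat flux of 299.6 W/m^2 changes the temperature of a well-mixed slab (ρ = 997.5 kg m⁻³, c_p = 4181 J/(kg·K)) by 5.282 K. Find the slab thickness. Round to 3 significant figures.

34.4 m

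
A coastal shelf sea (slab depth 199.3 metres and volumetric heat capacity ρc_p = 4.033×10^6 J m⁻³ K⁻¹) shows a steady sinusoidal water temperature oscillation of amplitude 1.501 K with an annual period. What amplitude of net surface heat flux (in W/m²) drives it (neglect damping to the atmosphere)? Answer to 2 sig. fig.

240

Areal heat capacity C = ρc_p × D = 4.033×10^6 × 199.3 = 8.04×10^8 J m⁻² K⁻¹.
ω = 2π / 3.15×10^7 s = 1.99×10^-7 s⁻¹.
Cω = 8.04×10^8 × 1.99×10^-7 = 160 W/(m²·K).
F₀ = A × Cω = 1.501 × 160 = 240 W/m².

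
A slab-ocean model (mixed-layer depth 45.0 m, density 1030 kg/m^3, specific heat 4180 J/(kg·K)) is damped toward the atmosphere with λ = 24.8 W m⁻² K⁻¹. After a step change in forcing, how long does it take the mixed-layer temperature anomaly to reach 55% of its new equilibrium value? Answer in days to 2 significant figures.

72 days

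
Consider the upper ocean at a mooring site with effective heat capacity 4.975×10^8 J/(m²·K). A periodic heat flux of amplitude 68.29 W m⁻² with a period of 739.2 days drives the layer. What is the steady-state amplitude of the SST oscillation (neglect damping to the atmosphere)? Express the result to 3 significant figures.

Areal heat capacity C = 4.975×10^8 J/(m²·K) (given).
Angular frequency ω = 2π / T = 2π / 6.39×10^7 s = 9.84×10^-8 s⁻¹.
Cω = 4.97×10^8 × 9.84×10^-8 = 48.9 W/(m²·K).
Amplitude A = F₀ / (Cω) = 68.29 / 48.9 = 1.40 K.

1.40 K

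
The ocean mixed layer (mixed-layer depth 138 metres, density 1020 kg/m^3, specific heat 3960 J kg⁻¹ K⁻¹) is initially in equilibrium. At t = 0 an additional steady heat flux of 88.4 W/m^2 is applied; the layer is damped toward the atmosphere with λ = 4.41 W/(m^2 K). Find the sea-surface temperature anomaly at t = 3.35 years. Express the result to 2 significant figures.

Areal heat capacity C = ρ c_p D = 1020 × 3960 × 138 = 5.57×10^8 J/(m²·K).
τ = C / λ = 5.57×10^8 / 4.41 = 1.26×10^8 s.
Equilibrium anomaly ΔT_eq = F / λ = 88.4 / 4.41 = 20.0 K.
t = 3.35 years = 1.06×10^8 s, so t/τ = 0.836.
ΔT(t) = ΔT_eq (1 − e^(−t/τ)) = 20.0 × (1 − e^−0.836) = 11.4 K.

11 K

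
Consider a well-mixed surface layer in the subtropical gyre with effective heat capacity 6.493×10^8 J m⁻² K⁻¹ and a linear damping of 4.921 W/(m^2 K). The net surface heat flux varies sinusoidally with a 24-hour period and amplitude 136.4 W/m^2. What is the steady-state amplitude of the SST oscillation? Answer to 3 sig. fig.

Areal heat capacity C = 6.493×10^8 J m⁻² K⁻¹ (given).
Angular frequency ω = 2π / T = 2π / 86400 s = 7.27×10^-5 s⁻¹.
√((Cω)² + λ²) = √((47200)² + 4.921²) = 47200 W/(m²·K).
Amplitude A = F₀ / √((Cω)²+λ²) = 136.4 / 47200 = 0.00289 K.

0.00289 K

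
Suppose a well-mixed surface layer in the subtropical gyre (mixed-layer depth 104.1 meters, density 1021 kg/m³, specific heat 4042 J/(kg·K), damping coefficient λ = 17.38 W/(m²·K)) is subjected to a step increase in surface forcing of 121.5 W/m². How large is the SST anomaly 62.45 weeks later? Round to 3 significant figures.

5.47 K

Areal heat capacity C = ρ c_p D = 1021 × 4042 × 104.1 = 4.30×10^8 J/(m^2 K).
τ = C / λ = 4.30×10^8 / 17.38 = 2.47×10^7 s.
Equilibrium anomaly ΔT_eq = F / λ = 121.5 / 17.38 = 6.99 K.
t = 62.45 weeks = 3.78×10^7 s, so t/τ = 1.53.
ΔT(t) = ΔT_eq (1 − e^(−t/τ)) = 6.99 × (1 − e^−1.53) = 5.47 K.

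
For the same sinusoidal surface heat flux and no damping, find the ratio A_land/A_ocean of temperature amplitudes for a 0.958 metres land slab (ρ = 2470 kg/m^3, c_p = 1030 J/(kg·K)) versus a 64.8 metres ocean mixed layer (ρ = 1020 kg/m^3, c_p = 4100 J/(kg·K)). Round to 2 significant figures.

C_ocean = 1020 × 4100 × 64.8 = 2.71×10^8 J/(m²·K).
C_land = 2470 × 1030 × 0.958 = 2.44×10^6 J/(m²·K).
Undamped amplitude ∝ 1/C, so A_land/A_ocean = C_ocean/C_land = 111.

110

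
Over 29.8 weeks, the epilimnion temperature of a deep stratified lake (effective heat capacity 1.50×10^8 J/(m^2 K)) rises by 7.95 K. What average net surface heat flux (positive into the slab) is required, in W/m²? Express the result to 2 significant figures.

66

Areal heat capacity C = 1.50×10^8 J/(m^2 K) (given).
Required heat per unit area: Q = C ΔT = 1.50×10^8 × 7.95 = 1.19×10^9 J/m².
Flux F = Q / Δt = 1.19×10^9 / 1.80×10^7 s = 66.2 W/m².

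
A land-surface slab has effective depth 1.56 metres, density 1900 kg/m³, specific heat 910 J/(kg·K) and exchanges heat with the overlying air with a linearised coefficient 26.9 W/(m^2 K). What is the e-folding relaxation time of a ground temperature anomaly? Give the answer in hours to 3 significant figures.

27.9 hours

Areal heat capacity C = ρ c_p D = 1900 × 910 × 1.56 = 2.70×10^6 J/(m²·K).
Relaxation time τ = C / λ = 2.70×10^6 / 26.9 = 1.00×10^5 s.
In hours: 1.00×10^5 s / (3600 s/hour) = 27.9 hours.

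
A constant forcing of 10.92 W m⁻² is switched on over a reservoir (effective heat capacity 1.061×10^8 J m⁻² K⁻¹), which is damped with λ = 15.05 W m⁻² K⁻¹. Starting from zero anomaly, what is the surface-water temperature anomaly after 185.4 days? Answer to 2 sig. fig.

0.65 K

Areal heat capacity C = 1.061×10^8 J m⁻² K⁻¹ (given).
τ = C / λ = 1.06×10^8 / 15.05 = 7.05×10^6 s.
Equilibrium anomaly ΔT_eq = F / λ = 10.92 / 15.05 = 0.726 K.
t = 185.4 days = 1.60×10^7 s, so t/τ = 2.27.
ΔT(t) = ΔT_eq (1 − e^(−t/τ)) = 0.726 × (1 − e^−2.27) = 0.651 K.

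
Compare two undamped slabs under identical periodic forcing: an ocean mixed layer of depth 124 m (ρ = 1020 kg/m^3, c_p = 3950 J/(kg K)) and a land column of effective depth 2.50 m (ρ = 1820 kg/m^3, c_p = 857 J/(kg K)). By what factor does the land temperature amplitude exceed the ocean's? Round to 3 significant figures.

128

C_ocean = 1020 × 3950 × 124 = 5.00×10^8 J/(m²·K).
C_land = 1820 × 857 × 2.50 = 3.90×10^6 J/(m²·K).
Undamped amplitude ∝ 1/C, so A_land/A_ocean = C_ocean/C_land = 128.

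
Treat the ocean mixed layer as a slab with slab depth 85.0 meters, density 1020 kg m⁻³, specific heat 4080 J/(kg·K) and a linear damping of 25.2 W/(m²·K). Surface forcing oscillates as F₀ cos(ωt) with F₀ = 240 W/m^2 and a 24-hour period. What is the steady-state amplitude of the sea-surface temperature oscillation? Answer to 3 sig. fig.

0.00933 K

Areal heat capacity C = ρ c_p D = 1020 × 4080 × 85.0 = 3.54×10^8 J m⁻² K⁻¹.
Angular frequency ω = 2π / T = 2π / 86400 s = 7.27×10^-5 s⁻¹.
√((Cω)² + λ²) = √((25700)² + 25.2²) = 25700 W/(m²·K).
Amplitude A = F₀ / √((Cω)²+λ²) = 240 / 25700 = 0.00933 K.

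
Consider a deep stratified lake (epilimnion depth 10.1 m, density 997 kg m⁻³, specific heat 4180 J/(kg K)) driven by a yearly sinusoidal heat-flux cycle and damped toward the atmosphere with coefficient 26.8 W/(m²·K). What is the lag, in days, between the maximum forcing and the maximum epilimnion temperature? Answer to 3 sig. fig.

17.6 days

Areal heat capacity C = ρ c_p D = 997 × 4180 × 10.1 = 4.21×10^7 J/(m^2 K).
ω = 2π / 3.15×10^7 s = 1.99×10^-7 s⁻¹.
Phase lag φ = arctan(Cω/λ) = arctan(8.39/26.8) = 0.303 rad.
Time lag = φ / ω = 0.303 / 1.99×10^-7 = 1.52×10^6 s = 17.6 days.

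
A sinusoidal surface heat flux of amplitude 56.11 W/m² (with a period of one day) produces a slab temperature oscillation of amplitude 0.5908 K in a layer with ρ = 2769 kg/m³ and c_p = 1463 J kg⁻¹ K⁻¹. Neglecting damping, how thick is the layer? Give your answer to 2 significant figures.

0.32 m

ω = 2π / 86400 s = 7.27×10^-5 s⁻¹.
Required C = F₀ / (A ω) = 56.11 / (0.5908 × 7.27×10^-5) = 1.31×10^6 J/(m²·K).
D = C / (ρ c_p) = 1.31×10^6 / (2769 × 1463) = 0.322 m.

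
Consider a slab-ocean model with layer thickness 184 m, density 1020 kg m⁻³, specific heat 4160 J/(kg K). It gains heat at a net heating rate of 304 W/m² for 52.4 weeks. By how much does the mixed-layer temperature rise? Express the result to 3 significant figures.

Areal heat capacity C = ρ c_p D = 1020 × 4160 × 184 = 7.81×10^8 J/(m^2 K).
Net heat input Q = F Δt = 304 × (52.4 weeks × 6.048×10^5 s/week) = 9.63×10^9 J/m².
ΔT = Q / C = 9.63×10^9 / 7.81×10^8 = 12.3 K.

12.3 K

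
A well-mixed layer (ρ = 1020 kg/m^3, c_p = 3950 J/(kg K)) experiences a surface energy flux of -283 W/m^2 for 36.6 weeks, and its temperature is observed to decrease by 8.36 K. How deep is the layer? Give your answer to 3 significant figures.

Heat input Q = F Δt = -283 × 2.21×10^7 s = -6.26×10^9 J/m².
Required areal heat capacity C = Q / ΔT = 7.49×10^8 J/(m²·K).
Depth D = C / (ρ c_p) = 7.49×10^8 / (1020 × 3950) = 186 m.

186 m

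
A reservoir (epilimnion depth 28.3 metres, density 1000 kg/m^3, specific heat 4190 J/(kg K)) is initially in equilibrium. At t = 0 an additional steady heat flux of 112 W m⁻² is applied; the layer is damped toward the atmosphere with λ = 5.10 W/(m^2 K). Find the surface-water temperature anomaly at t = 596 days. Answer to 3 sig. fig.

19.6 K

Areal heat capacity C = ρ c_p D = 1000 × 4190 × 28.3 = 1.19×10^8 J/(m^2 K).
τ = C / λ = 1.19×10^8 / 5.10 = 2.33×10^7 s.
Equilibrium anomaly ΔT_eq = F / λ = 112 / 5.10 = 22.0 K.
t = 596 days = 5.15×10^7 s, so t/τ = 2.21.
ΔT(t) = ΔT_eq (1 − e^(−t/τ)) = 22.0 × (1 − e^−2.21) = 19.6 K.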